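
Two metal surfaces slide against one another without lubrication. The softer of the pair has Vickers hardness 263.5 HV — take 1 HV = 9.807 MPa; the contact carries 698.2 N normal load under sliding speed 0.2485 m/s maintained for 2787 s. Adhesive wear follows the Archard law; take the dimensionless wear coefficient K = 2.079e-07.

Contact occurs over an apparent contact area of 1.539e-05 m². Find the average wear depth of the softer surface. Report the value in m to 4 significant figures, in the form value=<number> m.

Quoted intermediates are rounded — all arithmetic maintains full precision, and one last rounding, at 4 significant digits.
Distance covered L = v·t = 0.2485 m/s × 2787 s = 692.6 m.
Hardness H = 263.5 HV × 9.807 MPa/HV = 2584 MPa = 2.584e+09 Pa.
In SI base units: W = 698.2 N, H = 2.584e+09 Pa, K = 2.079e-07.
Wear volume V = K·W·L/H = 2.079e-07 · 698.2 · 692.6 / 2.584e+09 = 3.890e-11 m³.
Mean wear depth h = V/A = 3.890e-11 / 1.539e-05 = 2.528e-06 m.

value=2.528e-06 m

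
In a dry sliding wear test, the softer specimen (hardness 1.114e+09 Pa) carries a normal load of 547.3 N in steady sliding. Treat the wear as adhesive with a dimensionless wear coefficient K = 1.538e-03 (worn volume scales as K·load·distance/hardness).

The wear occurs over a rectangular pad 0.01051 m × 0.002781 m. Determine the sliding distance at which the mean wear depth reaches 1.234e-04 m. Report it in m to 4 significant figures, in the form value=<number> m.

value=4.773 m

Printed values are rounded — all working math keeps exact precision, and rounded just once, at 4 significant digits.
Convert: Contact area A = 0.01051 m × 0.002781 m = 2.923e-05 m².
Collected in SI base units: W = 547.3 N, H = 1.114e+09 Pa, K = 1.538e-03.
Wearable volume V_lim = h_lim·A = 1.234e-04 · 2.923e-05 = 3.607e-09 m³.
Thus life L = V_lim·H/(K·W) = 3.607e-09 · 1.114e+09 / (1.538e-03 · 547.3) = 4.773 m.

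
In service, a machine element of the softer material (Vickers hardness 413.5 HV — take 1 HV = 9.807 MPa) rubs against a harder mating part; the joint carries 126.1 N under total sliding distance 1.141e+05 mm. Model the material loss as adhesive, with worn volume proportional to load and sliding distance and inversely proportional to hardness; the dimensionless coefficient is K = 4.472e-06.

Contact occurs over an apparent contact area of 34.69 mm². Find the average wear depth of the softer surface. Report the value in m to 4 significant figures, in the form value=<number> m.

Intermediates are displayed rounded. All arithmetic holds full float precision, and one final rounding, at four significant figures.
Convert: Total distance L = 1.141e+05 mm = 114.1 m.
Convert: Hardness H = 413.5 HV × 9.807 MPa/HV = 4055 MPa = 4.055e+09 Pa.
Convert: Contact area A = 34.69 mm² = 3.469e-05 m².
Working in SI base units: W = 126.1 N, H = 4.055e+09 Pa, K = 4.472e-06.
Apply Archard: V = K·W·L/H = 4.472e-06 · 126.1 · 114.1 / 4.055e+09 = 1.587e-11 m³.
Depth of wear h = V/A = 1.587e-11 / 3.469e-05 = 4.574e-07 m.

value=4.574e-07 m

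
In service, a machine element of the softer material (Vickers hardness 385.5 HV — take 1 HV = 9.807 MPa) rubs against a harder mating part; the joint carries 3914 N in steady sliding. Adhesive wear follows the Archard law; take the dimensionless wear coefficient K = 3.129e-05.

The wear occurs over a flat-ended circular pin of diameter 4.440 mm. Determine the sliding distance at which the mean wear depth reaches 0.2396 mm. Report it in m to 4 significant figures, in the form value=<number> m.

value=114.5 m

The computation maintains full precision — the intermediates are shown rounded. Rounded just once, at 4 significant figures.
Hardness H = 385.5 HV × 9.807 MPa/HV = 3781 MPa = 3.781e+09 Pa.
Pin diameter d = 4.440 mm = 0.004440 m. Contact area A = π·d²/4 = π·(0.004440 m)²/4 = 1.548e-05 m².
Depth limit h_lim = 0.2396 mm = 2.396e-04 m.
As SI base values: W = 3914 N, H = 3.781e+09 Pa, K = 3.129e-05.
Wearable volume V_lim = h_lim·A = 2.396e-04 · 1.548e-05 = 3.710e-09 m³.
So the life L = V_lim·H/(K·W) = 3.710e-09 · 3.781e+09 / (3.129e-05 · 3914) = 114.5 m.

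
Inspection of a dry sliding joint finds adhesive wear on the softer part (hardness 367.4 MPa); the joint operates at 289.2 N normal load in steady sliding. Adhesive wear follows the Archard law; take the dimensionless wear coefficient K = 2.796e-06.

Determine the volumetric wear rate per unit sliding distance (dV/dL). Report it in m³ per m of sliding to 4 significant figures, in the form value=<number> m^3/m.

The intermediates are shown rounded, and all arithmetic maintains full precision, and rounded once at the end: four significant figures.
Convert: Hardness H = 367.4 MPa = 3.674e+08 Pa.
Collected in SI base units: W = 289.2 N, H = 3.674e+08 Pa, K = 2.796e-06.
Rate of wear dV/dL = K·W/H (no L dependence): 2.796e-06 · 289.2 / 3.674e+08 = 2.201e-12 m³/m.

value=2.201e-12 m^3/m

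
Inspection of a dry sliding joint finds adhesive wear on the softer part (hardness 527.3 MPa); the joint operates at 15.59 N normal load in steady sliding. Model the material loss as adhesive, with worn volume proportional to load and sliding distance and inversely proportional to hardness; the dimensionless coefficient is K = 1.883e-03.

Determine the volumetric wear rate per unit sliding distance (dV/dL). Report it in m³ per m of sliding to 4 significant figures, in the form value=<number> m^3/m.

value=5.567e-11 m^3/m

Each operation keeps full precision. Shown intermediates are rounded, and a single final rounding, at 4 significant digits.
Convert: Hardness H = 527.3 MPa = 5.273e+08 Pa.
In SI base units: W = 15.59 N, H = 5.273e+08 Pa, K = 1.883e-03.
Wear rate dV/dL = K·W/H: 1.883e-03 · 15.59 / 5.273e+08 = 5.567e-11 m³/m.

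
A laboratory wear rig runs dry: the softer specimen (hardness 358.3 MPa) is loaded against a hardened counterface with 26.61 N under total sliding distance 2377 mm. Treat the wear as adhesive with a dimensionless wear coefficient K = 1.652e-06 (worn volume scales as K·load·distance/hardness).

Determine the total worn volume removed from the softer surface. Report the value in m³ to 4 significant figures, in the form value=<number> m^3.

value=2.916e-13 m^3

Intermediates are displayed rounded. The algebra holds full float precision — one last rounding: four significant figures.
Convert: Sliding distance L = 2377 mm = 2.377 m.
Convert: Hardness H = 358.3 MPa = 3.583e+08 Pa.
As SI base values: W = 26.61 N, H = 3.583e+08 Pa, K = 1.652e-06.
Volume removed: V = K·W·L/H = 1.652e-06 · 26.61 · 2.377 / 3.583e+08 = 2.916e-13 m³.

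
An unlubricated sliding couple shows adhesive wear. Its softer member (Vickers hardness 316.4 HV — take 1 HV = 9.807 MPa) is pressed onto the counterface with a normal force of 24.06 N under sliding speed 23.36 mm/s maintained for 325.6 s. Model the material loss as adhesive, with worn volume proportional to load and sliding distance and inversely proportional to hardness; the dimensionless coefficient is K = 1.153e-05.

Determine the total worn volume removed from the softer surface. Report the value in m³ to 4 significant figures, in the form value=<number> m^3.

value=6.800e-13 m^3

All working math maintains full precision; intermediate values are printed rounded; one last rounding to 4 significant figures.
Sliding speed v = 23.36 mm/s = 0.02336 m/s. Total distance L = v·t = 0.02336 m/s × 325.6 s = 7.606 m.
Hardness H = 316.4 HV × 9.807 MPa/HV = 3103 MPa = 3.103e+09 Pa.
SI base units throughout: W = 24.06 N, H = 3.103e+09 Pa, K = 1.153e-05.
By Archard's law, V = K·W·L/H = 1.153e-05 · 24.06 · 7.606 / 3.103e+09 = 6.800e-13 m³.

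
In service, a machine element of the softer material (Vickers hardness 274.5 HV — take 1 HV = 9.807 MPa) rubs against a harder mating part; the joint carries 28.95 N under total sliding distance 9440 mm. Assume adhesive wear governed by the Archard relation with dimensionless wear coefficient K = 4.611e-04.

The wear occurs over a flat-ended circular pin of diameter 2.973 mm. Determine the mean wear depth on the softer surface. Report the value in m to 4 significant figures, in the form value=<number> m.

The intermediates are displayed rounded — every step maintains exact precision. Rounded once at the end: 4 significant digits.
Convert: The distance L = 9440 mm = 9.440 m.
Convert: Hardness H = 274.5 HV × 9.807 MPa/HV = 2692 MPa = 2.692e+09 Pa.
Convert: Pin diameter d = 2.973 mm = 0.002973 m. Contact area A = π·d²/4 = π·(0.002973 m)²/4 = 6.942e-06 m².
As SI base values: W = 28.95 N, H = 2.692e+09 Pa, K = 4.611e-04.
Apply Archard: V = K·W·L/H = 4.611e-04 · 28.95 · 9.440 / 2.692e+09 = 4.681e-11 m³.
Wear depth h = V/A = 4.681e-11 / 6.942e-06 = 6.743e-06 m.

value=6.743e-06 m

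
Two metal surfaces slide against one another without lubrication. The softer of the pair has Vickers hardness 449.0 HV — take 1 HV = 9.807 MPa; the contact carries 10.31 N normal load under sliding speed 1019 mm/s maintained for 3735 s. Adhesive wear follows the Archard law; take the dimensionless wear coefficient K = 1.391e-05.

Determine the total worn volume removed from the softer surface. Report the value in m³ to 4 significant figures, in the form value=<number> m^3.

value=1.240e-10 m^3

Intermediate values appear rounded; all working math keeps exact precision, and rounded once at the end to 4 significant figures.
Convert: Sliding speed v = 1019 mm/s = 1.019 m/s. Distance L = v·t = 1.019 m/s × 3735 s = 3806 m.
Convert: Hardness H = 449.0 HV × 9.807 MPa/HV = 4403 MPa = 4.403e+09 Pa.
Collected in SI base units: W = 10.31 N, H = 4.403e+09 Pa, K = 1.391e-05.
Wear volume V = K·W·L/H = 1.391e-05 · 10.31 · 3806 / 4.403e+09 = 1.240e-10 m³.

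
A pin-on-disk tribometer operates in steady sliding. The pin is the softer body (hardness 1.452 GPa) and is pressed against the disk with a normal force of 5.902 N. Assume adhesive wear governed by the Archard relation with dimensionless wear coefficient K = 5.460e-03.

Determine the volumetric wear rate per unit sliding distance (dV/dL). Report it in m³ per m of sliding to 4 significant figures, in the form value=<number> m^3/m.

The intermediates are shown rounded — each operation maintains full float precision, and rounded once at the end, at 4 significant figures.
Convert: Hardness H = 1.452 GPa = 1.452e+09 Pa.
Expressed in SI base units: W = 5.902 N, H = 1.452e+09 Pa, K = 5.460e-03.
The wear rate dV/dL = K·W/H, per unit distance: 5.460e-03 · 5.902 / 1.452e+09 = 2.219e-11 m³/m.

value=2.219e-11 m^3/m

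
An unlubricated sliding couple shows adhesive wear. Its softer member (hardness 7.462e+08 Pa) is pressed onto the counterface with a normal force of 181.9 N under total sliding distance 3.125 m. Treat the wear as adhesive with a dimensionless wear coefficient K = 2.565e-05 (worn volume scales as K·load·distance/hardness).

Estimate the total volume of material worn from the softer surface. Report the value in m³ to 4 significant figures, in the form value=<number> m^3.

The computation keeps full float precision, and printed values are rounded; one final rounding to 4 significant figures.
Restated in SI base units: W = 181.9 N, H = 7.462e+08 Pa, K = 2.565e-05.
Wear volume V = K·W·L/H = 2.565e-05 · 181.9 · 3.125 / 7.462e+08 = 1.954e-11 m³.

value=1.954e-11 m^3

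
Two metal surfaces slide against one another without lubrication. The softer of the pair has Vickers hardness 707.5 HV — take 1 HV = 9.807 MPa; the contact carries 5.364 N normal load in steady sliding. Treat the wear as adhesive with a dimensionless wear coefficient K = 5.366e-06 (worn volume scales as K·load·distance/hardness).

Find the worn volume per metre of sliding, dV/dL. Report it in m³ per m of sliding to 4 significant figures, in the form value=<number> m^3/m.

value=4.148e-15 m^3/m

All working math carries full precision. Shown intermediates are rounded; one final rounding: 4 significant figures.
Convert: Hardness H = 707.5 HV × 9.807 MPa/HV = 6938 MPa = 6.938e+09 Pa.
Collected in SI base units: W = 5.364 N, H = 6.938e+09 Pa, K = 5.366e-06.
Sliding wear rate dV/dL = K·W/H, so: 5.366e-06 · 5.364 / 6.938e+09 = 4.148e-15 m³/m.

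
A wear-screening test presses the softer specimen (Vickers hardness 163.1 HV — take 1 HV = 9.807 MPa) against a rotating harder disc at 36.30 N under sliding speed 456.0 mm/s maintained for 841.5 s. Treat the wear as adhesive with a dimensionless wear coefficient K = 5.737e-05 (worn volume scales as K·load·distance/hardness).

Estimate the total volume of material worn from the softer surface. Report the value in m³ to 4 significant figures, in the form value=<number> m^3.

All arithmetic holds exact precision, and intermediates appear rounded. Rounded once at the end: 4 significant digits.
Sliding speed v = 456.0 mm/s = 0.4560 m/s. The distance L = v·t = 0.4560 m/s × 841.5 s = 383.7 m.
Hardness H = 163.1 HV × 9.807 MPa/HV = 1600 MPa = 1.600e+09 Pa.
Collected in SI base units: W = 36.30 N, H = 1.600e+09 Pa, K = 5.737e-05.
The Archard volume V = K·W·L/H = 5.737e-05 · 36.30 · 383.7 / 1.600e+09 = 4.996e-10 m³.

value=4.996e-10 m^3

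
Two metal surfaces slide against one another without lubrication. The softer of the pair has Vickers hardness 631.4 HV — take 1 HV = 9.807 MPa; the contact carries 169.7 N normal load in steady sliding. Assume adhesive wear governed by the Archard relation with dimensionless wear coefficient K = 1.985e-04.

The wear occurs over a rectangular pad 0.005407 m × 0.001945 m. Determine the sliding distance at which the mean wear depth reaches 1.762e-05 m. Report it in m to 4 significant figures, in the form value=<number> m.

Shown intermediates are rounded, and each operation carries full precision; rounded just once: 4 significant figures.
Hardness H = 631.4 HV × 9.807 MPa/HV = 6192 MPa = 6.192e+09 Pa.
Contact area A = 0.005407 m × 0.001945 m = 1.052e-05 m².
In SI base units, W = 169.7 N, H = 6.192e+09 Pa, K = 1.985e-04.
Allowed volume V_lim = h_lim·A = 1.762e-05 · 1.052e-05 = 1.853e-10 m³.
Thus life L = V_lim·H/(K·W) = 1.853e-10 · 6.192e+09 / (1.985e-04 · 169.7) = 34.06 m.

value=34.06 m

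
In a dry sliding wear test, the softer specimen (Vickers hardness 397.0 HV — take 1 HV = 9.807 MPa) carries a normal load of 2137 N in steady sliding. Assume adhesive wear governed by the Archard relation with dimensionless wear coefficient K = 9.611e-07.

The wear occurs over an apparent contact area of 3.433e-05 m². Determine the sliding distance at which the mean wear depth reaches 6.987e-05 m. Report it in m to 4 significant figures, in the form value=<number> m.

value=4547 m

The computation holds full float precision, and intermediate values are displayed rounded, and a lone final rounding to 4 significant digits.
Convert: Hardness H = 397.0 HV × 9.807 MPa/HV = 3893 MPa = 3.893e+09 Pa.
In SI base units: W = 2137 N, H = 3.893e+09 Pa, K = 9.611e-07.
Wearable volume V_lim = h_lim·A = 6.987e-05 · 3.433e-05 = 2.399e-09 m³.
Thus life L = V_lim·H/(K·W) = 2.399e-09 · 3.893e+09 / (9.611e-07 · 2137) = 4547 m.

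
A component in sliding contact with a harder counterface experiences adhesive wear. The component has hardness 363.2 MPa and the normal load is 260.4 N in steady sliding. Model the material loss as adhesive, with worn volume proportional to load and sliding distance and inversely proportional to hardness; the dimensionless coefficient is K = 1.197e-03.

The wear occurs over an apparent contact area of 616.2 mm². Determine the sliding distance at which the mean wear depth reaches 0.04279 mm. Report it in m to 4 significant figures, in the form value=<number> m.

value=30.72 m

The computation carries full precision — intermediates are displayed rounded — rounded once at the end to 4 significant digits.
Convert: Hardness H = 363.2 MPa = 3.632e+08 Pa.
Convert: Contact area A = 616.2 mm² = 6.162e-04 m².
Convert: Depth limit h_lim = 0.04279 mm = 4.279e-05 m.
Restated in SI base units: W = 260.4 N, H = 3.632e+08 Pa, K = 1.197e-03.
Allowed volume V_lim = h_lim·A = 4.279e-05 · 6.162e-04 = 2.637e-08 m³.
Thus life L = V_lim·H/(K·W) = 2.637e-08 · 3.632e+08 / (1.197e-03 · 260.4) = 30.72 m.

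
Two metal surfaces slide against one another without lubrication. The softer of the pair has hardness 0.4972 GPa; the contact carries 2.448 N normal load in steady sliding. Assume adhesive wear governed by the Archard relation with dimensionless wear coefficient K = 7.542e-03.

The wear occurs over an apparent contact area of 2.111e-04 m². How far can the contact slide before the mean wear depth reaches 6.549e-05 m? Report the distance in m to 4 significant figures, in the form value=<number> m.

Intermediates are printed rounded. The computation carries full float precision, and a single final rounding: 4 significant figures.
Hardness H = 0.4972 GPa = 4.972e+08 Pa.
In SI base units: W = 2.448 N, H = 4.972e+08 Pa, K = 7.542e-03.
Limit volume V_lim = h_lim·A = 6.549e-05 · 2.111e-04 = 1.382e-08 m³.
So the life L = V_lim·H/(K·W) = 1.382e-08 · 4.972e+08 / (7.542e-03 · 2.448) = 372.3 m.

value=372.3 m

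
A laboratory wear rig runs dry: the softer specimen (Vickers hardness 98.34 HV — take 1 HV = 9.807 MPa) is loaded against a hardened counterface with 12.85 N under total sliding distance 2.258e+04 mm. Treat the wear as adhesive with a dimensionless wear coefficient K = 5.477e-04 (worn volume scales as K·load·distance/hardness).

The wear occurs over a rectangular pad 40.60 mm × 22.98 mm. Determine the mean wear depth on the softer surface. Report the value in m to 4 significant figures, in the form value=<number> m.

value=1.766e-07 m

The computation carries exact precision. Printed values are rounded. Rounded once at the end: four significant figures.
Distance covered L = 2.258e+04 mm = 22.58 m.
Hardness H = 98.34 HV × 9.807 MPa/HV = 964.4 MPa = 9.644e+08 Pa.
Pad sides 40.60 mm × 22.98 mm = 0.04060 m × 0.02298 m. Contact area A = 0.04060 m × 0.02298 m = 9.330e-04 m².
As SI base values: W = 12.85 N, H = 9.644e+08 Pa, K = 5.477e-04.
Archard volume V = K·W·L/H = 5.477e-04 · 12.85 · 22.58 / 9.644e+08 = 1.648e-10 m³.
Mean depth h = V/A = 1.648e-10 / 9.330e-04 = 1.766e-07 m.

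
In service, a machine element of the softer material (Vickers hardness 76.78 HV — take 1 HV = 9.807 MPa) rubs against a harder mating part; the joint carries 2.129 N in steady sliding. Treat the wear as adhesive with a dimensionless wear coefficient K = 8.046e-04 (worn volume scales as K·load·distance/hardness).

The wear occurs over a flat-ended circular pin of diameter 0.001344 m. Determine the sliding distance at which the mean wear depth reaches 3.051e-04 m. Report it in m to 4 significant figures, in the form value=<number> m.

value=190.3 m

Intermediate values are printed rounded; the computation maintains exact precision; rounded just once: four significant figures.
Convert: Hardness H = 76.78 HV × 9.807 MPa/HV = 753.0 MPa = 7.530e+08 Pa.
Convert: Contact area A = π·d²/4 = π·(0.001344 m)²/4 = 1.419e-06 m².
Expressed in SI base units: W = 2.129 N, H = 7.530e+08 Pa, K = 8.046e-04.
Limit volume V_lim = h_lim·A = 3.051e-04 · 1.419e-06 = 4.328e-10 m³.
Life L = V_lim·H/(K·W) = 4.328e-10 · 7.530e+08 / (8.046e-04 · 2.129) = 190.3 m.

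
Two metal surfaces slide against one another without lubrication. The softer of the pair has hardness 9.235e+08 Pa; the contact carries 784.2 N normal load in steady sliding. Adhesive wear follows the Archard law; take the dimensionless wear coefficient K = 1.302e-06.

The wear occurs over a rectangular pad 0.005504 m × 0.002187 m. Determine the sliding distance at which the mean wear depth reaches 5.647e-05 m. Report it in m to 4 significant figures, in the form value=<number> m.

Every step maintains full precision — the intermediates appear rounded; a lone final rounding, at 4 significant figures.
Convert: Contact area A = 0.005504 m × 0.002187 m = 1.204e-05 m².
Restated in SI base units: W = 784.2 N, H = 9.235e+08 Pa, K = 1.302e-06.
Limit volume V_lim = h_lim·A = 5.647e-05 · 1.204e-05 = 6.797e-10 m³.
So the life L = V_lim·H/(K·W) = 6.797e-10 · 9.235e+08 / (1.302e-06 · 784.2) = 614.8 m.

value=614.8 m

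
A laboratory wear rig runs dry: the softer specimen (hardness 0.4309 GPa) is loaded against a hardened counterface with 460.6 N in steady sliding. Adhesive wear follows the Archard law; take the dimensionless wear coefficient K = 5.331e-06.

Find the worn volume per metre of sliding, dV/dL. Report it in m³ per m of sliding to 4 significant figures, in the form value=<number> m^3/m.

value=5.698e-12 m^3/m

Every step carries full precision. The intermediates appear rounded. Rounded just once to 4 significant digits.
Convert: Hardness H = 0.4309 GPa = 4.309e+08 Pa.
Working in SI base units: W = 460.6 N, H = 4.309e+08 Pa, K = 5.331e-06.
Volumetric rate dV/dL = K·W/H (independent of L): 5.331e-06 · 460.6 / 4.309e+08 = 5.698e-12 m³/m.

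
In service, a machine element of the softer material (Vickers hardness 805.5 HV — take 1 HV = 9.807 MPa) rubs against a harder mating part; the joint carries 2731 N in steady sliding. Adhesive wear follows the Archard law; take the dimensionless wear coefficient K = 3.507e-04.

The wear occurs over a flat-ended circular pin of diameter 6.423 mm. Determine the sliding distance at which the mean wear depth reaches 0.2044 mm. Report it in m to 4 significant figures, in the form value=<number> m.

The intermediates are shown rounded, and each operation maintains full precision — one final rounding, at four significant figures.
Hardness H = 805.5 HV × 9.807 MPa/HV = 7900 MPa = 7.900e+09 Pa.
Pin diameter d = 6.423 mm = 0.006423 m. Contact area A = π·d²/4 = π·(0.006423 m)²/4 = 3.240e-05 m².
Depth limit h_lim = 0.2044 mm = 2.044e-04 m.
Collected in SI base units: W = 2731 N, H = 7.900e+09 Pa, K = 3.507e-04.
Permissible volume V_lim = h_lim·A = 2.044e-04 · 3.240e-05 = 6.623e-09 m³.
So the life L = V_lim·H/(K·W) = 6.623e-09 · 7.900e+09 / (3.507e-04 · 2731) = 54.62 m.

value=54.62 m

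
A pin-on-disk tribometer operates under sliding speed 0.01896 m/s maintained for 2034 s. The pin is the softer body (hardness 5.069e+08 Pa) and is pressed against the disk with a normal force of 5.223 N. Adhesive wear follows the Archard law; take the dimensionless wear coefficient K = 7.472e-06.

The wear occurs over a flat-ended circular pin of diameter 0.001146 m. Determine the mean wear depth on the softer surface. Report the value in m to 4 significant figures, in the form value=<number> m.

value=2.878e-06 m

Shown intermediates are rounded. The algebra carries full float precision. Rounded once at the end to four significant figures.
Convert: Total distance L = v·t = 0.01896 m/s × 2034 s = 38.56 m.
Convert: Contact area A = π·d²/4 = π·(0.001146 m)²/4 = 1.031e-06 m².
Collected in SI base units: W = 5.223 N, H = 5.069e+08 Pa, K = 7.472e-06.
Archard relation: V = K·W·L/H = 7.472e-06 · 5.223 · 38.56 / 5.069e+08 = 2.969e-12 m³.
Depth h = V/A = 2.969e-12 / 1.031e-06 = 2.878e-06 m.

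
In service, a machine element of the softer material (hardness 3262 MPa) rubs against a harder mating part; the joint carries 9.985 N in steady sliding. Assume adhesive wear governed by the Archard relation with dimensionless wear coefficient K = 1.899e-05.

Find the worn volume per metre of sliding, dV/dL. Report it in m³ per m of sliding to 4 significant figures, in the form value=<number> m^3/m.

value=5.813e-14 m^3/m

The intermediates are shown rounded, and all working math maintains exact precision. Rounded once at the end: 4 significant figures.
Hardness H = 3262 MPa = 3.262e+09 Pa.
In SI base units, W = 9.985 N, H = 3.262e+09 Pa, K = 1.899e-05.
Volumetric rate dV/dL = K·W/H, per unit distance: 1.899e-05 · 9.985 / 3.262e+09 = 5.813e-14 m³/m.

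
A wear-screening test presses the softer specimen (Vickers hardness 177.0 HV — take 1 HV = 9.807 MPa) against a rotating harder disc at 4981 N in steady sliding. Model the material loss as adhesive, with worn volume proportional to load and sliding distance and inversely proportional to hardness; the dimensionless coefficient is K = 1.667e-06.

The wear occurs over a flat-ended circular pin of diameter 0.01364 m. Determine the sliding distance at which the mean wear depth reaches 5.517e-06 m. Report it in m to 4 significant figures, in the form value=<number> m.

All arithmetic keeps full precision. Intermediates are printed rounded, and one final rounding to 4 significant digits.
Hardness H = 177.0 HV × 9.807 MPa/HV = 1736 MPa = 1.736e+09 Pa.
Contact area A = π·d²/4 = π·(0.01364 m)²/4 = 1.461e-04 m².
Working in SI base units: W = 4981 N, H = 1.736e+09 Pa, K = 1.667e-06.
At the depth limit, V_lim = h_lim·A = 5.517e-06 · 1.461e-04 = 8.062e-10 m³.
Life L = V_lim·H/(K·W) = 8.062e-10 · 1.736e+09 / (1.667e-06 · 4981) = 168.5 m.

value=168.5 m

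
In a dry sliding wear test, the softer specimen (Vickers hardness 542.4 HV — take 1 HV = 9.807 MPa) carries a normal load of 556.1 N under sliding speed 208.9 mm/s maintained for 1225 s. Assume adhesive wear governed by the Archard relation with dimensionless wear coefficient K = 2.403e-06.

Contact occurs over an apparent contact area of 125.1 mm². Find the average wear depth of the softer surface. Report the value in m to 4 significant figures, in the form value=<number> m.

value=5.139e-07 m

Shown intermediates are rounded, and every step runs at full float precision — rounded once at the end to 4 significant digits.
Sliding speed v = 208.9 mm/s = 0.2089 m/s. Distance covered L = v·t = 0.2089 m/s × 1225 s = 255.9 m.
Hardness H = 542.4 HV × 9.807 MPa/HV = 5319 MPa = 5.319e+09 Pa.
Contact area A = 125.1 mm² = 1.251e-04 m².
Working in SI base units: W = 556.1 N, H = 5.319e+09 Pa, K = 2.403e-06.
The Archard volume V = K·W·L/H = 2.403e-06 · 556.1 · 255.9 / 5.319e+09 = 6.429e-11 m³.
Depth of wear h = V/A = 6.429e-11 / 1.251e-04 = 5.139e-07 m.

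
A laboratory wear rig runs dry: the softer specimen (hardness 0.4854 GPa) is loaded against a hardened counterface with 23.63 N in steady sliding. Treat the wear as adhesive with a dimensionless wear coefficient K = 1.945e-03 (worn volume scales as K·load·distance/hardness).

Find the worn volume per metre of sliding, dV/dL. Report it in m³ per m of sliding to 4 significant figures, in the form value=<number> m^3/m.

value=9.469e-11 m^3/m

Displayed values are rounded. Each operation holds full precision, and one final rounding: 4 significant figures.
Hardness H = 0.4854 GPa = 4.854e+08 Pa.
Collected in SI base units: W = 23.63 N, H = 4.854e+08 Pa, K = 1.945e-03.
The wear rate dV/dL = K·W/H, per unit distance: 1.945e-03 · 23.63 / 4.854e+08 = 9.469e-11 m³/m.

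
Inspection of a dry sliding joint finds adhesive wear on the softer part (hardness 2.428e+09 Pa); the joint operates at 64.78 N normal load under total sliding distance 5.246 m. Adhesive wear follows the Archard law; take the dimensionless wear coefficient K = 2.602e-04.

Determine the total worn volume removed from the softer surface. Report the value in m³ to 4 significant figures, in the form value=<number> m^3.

All arithmetic carries full float precision; intermediate values are displayed rounded — rounded just once to 4 significant figures.
Restated in SI base units: W = 64.78 N, H = 2.428e+09 Pa, K = 2.602e-04.
Wear volume V = K·W·L/H = 2.602e-04 · 64.78 · 5.246 / 2.428e+09 = 3.642e-11 m³.

value=3.642e-11 m^3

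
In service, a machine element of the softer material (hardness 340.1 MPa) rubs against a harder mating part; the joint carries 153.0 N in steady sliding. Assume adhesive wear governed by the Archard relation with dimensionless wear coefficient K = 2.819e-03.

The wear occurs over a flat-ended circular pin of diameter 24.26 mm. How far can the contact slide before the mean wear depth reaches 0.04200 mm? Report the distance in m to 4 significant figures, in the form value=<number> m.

value=15.31 m

The intermediates are shown rounded; each operation runs at exact precision — rounded just once to 4 significant figures.
Hardness H = 340.1 MPa = 3.401e+08 Pa.
Pin diameter d = 24.26 mm = 0.02426 m. Contact area A = π·d²/4 = π·(0.02426 m)²/4 = 4.622e-04 m².
Depth limit h_lim = 0.04200 mm = 4.200e-05 m.
As SI base values: W = 153.0 N, H = 3.401e+08 Pa, K = 2.819e-03.
Allowed volume V_lim = h_lim·A = 4.200e-05 · 4.622e-04 = 1.941e-08 m³.
Thus life L = V_lim·H/(K·W) = 1.941e-08 · 3.401e+08 / (2.819e-03 · 153.0) = 15.31 m.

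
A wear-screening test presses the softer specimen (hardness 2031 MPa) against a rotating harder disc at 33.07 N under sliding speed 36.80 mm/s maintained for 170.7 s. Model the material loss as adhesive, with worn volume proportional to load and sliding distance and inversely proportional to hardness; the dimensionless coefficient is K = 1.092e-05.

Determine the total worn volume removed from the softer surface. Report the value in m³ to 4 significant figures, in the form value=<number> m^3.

value=1.117e-12 m^3

The intermediates are shown rounded — the algebra carries full precision; one final rounding to 4 significant digits.
Sliding speed v = 36.80 mm/s = 0.03680 m/s. Total distance L = v·t = 0.03680 m/s × 170.7 s = 6.282 m.
Hardness H = 2031 MPa = 2.031e+09 Pa.
As SI base values: W = 33.07 N, H = 2.031e+09 Pa, K = 1.092e-05.
Volume removed: V = K·W·L/H = 1.092e-05 · 33.07 · 6.282 / 2.031e+09 = 1.117e-12 m³.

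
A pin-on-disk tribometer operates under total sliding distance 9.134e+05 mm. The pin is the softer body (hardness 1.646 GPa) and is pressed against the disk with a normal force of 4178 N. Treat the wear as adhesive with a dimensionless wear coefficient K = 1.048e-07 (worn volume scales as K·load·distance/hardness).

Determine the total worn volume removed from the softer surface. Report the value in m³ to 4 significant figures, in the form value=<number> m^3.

Printed values are rounded. All arithmetic keeps exact precision, and a lone final rounding, at four significant digits.
Convert: Total distance L = 9.134e+05 mm = 913.4 m.
Convert: Hardness H = 1.646 GPa = 1.646e+09 Pa.
In SI base units, W = 4178 N, H = 1.646e+09 Pa, K = 1.048e-07.
Volume removed: V = K·W·L/H = 1.048e-07 · 4178 · 913.4 / 1.646e+09 = 2.430e-10 m³.

value=2.430e-10 m^3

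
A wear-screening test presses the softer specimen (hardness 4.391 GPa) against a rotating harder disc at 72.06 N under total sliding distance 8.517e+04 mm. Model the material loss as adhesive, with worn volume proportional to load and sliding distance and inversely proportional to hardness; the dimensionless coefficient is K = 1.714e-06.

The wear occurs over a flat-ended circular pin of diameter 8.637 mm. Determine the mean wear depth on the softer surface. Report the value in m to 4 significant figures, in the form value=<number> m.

value=4.089e-08 m

Printed values are rounded. Every step holds full float precision. Rounded once at the end: four significant digits.
Path length L = 8.517e+04 mm = 85.17 m.
Hardness H = 4.391 GPa = 4.391e+09 Pa.
Pin diameter d = 8.637 mm = 0.008637 m. Contact area A = π·d²/4 = π·(0.008637 m)²/4 = 5.859e-05 m².
Collected in SI base units: W = 72.06 N, H = 4.391e+09 Pa, K = 1.714e-06.
By Archard's law, V = K·W·L/H = 1.714e-06 · 72.06 · 85.17 / 4.391e+09 = 2.396e-12 m³.
Average depth h = V/A = 2.396e-12 / 5.859e-05 = 4.089e-08 m.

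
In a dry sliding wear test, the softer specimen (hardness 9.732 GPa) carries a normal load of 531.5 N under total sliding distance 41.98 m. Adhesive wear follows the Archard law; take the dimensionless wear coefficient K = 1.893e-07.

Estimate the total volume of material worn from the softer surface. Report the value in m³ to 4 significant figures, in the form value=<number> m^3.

The intermediates are displayed rounded; each operation maintains full float precision. Rounded once at the end: 4 significant digits.
Hardness H = 9.732 GPa = 9.732e+09 Pa.
Collected in SI base units: W = 531.5 N, H = 9.732e+09 Pa, K = 1.893e-07.
Archard relation: V = K·W·L/H = 1.893e-07 · 531.5 · 41.98 / 9.732e+09 = 4.340e-13 m³.

value=4.340e-13 m^3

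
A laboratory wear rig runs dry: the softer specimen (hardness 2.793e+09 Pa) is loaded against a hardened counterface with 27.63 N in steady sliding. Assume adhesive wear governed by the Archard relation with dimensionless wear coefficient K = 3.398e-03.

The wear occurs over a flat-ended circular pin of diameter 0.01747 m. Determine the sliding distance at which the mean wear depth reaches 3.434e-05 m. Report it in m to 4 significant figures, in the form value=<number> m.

All arithmetic holds full precision — the intermediates are printed rounded; one final rounding: 4 significant digits.
Contact area A = π·d²/4 = π·(0.01747 m)²/4 = 2.397e-04 m².
Collected in SI base units: W = 27.63 N, H = 2.793e+09 Pa, K = 3.398e-03.
Wearable volume V_lim = h_lim·A = 3.434e-05 · 2.397e-04 = 8.231e-09 m³.
So the life L = V_lim·H/(K·W) = 8.231e-09 · 2.793e+09 / (3.398e-03 · 27.63) = 244.9 m.

value=244.9 m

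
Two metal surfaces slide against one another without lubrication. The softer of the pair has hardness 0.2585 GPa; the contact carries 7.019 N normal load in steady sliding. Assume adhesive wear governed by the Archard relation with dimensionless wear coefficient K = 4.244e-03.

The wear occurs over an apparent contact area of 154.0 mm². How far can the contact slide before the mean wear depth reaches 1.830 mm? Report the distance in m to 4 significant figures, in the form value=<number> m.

The computation runs at exact precision. Shown intermediates are rounded; one last rounding, at 4 significant figures.
Convert: Hardness H = 0.2585 GPa = 2.585e+08 Pa.
Convert: Contact area A = 154.0 mm² = 1.540e-04 m².
Convert: Depth limit h_lim = 1.830 mm = 0.001830 m.
Restated in SI base units: W = 7.019 N, H = 2.585e+08 Pa, K = 4.244e-03.
Permissible volume V_lim = h_lim·A = 0.001830 · 1.540e-04 = 2.818e-07 m³.
So the life L = V_lim·H/(K·W) = 2.818e-07 · 2.585e+08 / (4.244e-03 · 7.019) = 2446 m.

value=2446 m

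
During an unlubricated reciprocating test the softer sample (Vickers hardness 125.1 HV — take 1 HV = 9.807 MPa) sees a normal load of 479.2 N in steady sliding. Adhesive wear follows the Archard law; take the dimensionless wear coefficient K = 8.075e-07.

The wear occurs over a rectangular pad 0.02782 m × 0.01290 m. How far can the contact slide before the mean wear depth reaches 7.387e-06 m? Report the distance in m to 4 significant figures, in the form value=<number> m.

value=8405 m

Each operation holds full float precision; displayed values are rounded, and a single final rounding: four significant figures.
Hardness H = 125.1 HV × 9.807 MPa/HV = 1227 MPa = 1.227e+09 Pa.
Contact area A = 0.02782 m × 0.01290 m = 3.589e-04 m².
Collected in SI base units: W = 479.2 N, H = 1.227e+09 Pa, K = 8.075e-07.
Limit volume V_lim = h_lim·A = 7.387e-06 · 3.589e-04 = 2.651e-09 m³.
So the life L = V_lim·H/(K·W) = 2.651e-09 · 1.227e+09 / (8.075e-07 · 479.2) = 8405 m.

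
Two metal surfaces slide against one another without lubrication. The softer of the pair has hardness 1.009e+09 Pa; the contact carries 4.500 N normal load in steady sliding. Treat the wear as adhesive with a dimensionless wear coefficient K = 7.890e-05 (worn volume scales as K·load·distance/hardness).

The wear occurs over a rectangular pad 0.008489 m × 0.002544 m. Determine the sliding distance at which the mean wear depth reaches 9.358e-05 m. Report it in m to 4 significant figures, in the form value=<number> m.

All working math maintains exact precision; intermediates are displayed rounded. Rounded just once: 4 significant figures.
Convert: Contact area A = 0.008489 m × 0.002544 m = 2.160e-05 m².
Working in SI base units: W = 4.500 N, H = 1.009e+09 Pa, K = 7.890e-05.
Volume at the limit: V_lim = h_lim·A = 9.358e-05 · 2.160e-05 = 2.021e-09 m³.
Inverting, life L = V_lim·H/(K·W) = 2.021e-09 · 1.009e+09 / (7.890e-05 · 4.500) = 5743 m.

value=5743 m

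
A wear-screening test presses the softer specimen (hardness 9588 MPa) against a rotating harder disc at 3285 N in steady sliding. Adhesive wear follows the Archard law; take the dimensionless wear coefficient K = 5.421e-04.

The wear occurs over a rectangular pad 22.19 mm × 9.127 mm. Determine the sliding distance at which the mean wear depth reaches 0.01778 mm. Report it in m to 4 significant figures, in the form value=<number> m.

value=19.39 m

The intermediates appear rounded; the algebra holds full precision — rounded once at the end, at four significant figures.
Hardness H = 9588 MPa = 9.588e+09 Pa.
Pad sides 22.19 mm × 9.127 mm = 0.02219 m × 0.009127 m. Contact area A = 0.02219 m × 0.009127 m = 2.025e-04 m².
Depth limit h_lim = 0.01778 mm = 1.778e-05 m.
Restated in SI base units: W = 3285 N, H = 9.588e+09 Pa, K = 5.421e-04.
Wearable volume V_lim = h_lim·A = 1.778e-05 · 2.025e-04 = 3.601e-09 m³.
Inverting, life L = V_lim·H/(K·W) = 3.601e-09 · 9.588e+09 / (5.421e-04 · 3285) = 19.39 m.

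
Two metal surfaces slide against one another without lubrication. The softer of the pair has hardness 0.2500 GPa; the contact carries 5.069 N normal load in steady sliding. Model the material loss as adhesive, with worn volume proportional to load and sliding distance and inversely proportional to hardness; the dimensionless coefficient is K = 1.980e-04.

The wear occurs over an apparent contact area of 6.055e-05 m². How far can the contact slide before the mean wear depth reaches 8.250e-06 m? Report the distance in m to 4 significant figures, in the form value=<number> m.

All working math maintains exact precision; the intermediates are printed rounded; one final rounding: 4 significant figures.
Convert: Hardness H = 0.2500 GPa = 2.500e+08 Pa.
In SI base units: W = 5.069 N, H = 2.500e+08 Pa, K = 1.980e-04.
Volume at the limit: V_lim = h_lim·A = 8.250e-06 · 6.055e-05 = 4.995e-10 m³.
Life L = V_lim·H/(K·W) = 4.995e-10 · 2.500e+08 / (1.980e-04 · 5.069) = 124.4 m.

value=124.4 m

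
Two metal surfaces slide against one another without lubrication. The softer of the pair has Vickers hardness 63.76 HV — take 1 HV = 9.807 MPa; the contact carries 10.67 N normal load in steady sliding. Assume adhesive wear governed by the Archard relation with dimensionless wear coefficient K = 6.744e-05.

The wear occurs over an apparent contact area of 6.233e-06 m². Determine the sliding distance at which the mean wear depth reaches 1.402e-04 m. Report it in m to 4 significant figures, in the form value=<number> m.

value=759.4 m

All working math carries full precision, and intermediates appear rounded — one final rounding: 4 significant digits.
Hardness H = 63.76 HV × 9.807 MPa/HV = 625.3 MPa = 6.253e+08 Pa.
Expressed in SI base units: W = 10.67 N, H = 6.253e+08 Pa, K = 6.744e-05.
Allowed volume V_lim = h_lim·A = 1.402e-04 · 6.233e-06 = 8.739e-10 m³.
Thus life L = V_lim·H/(K·W) = 8.739e-10 · 6.253e+08 / (6.744e-05 · 10.67) = 759.4 m.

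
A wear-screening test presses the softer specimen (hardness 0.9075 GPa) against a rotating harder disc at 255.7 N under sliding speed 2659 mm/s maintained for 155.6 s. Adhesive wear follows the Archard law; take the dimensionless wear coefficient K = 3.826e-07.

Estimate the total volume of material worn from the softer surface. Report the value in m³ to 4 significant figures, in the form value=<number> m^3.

value=4.460e-11 m^3

Each operation maintains full precision, and intermediate values are printed rounded, and a lone final rounding, at 4 significant figures.
Sliding speed v = 2659 mm/s = 2.659 m/s. Total distance L = v·t = 2.659 m/s × 155.6 s = 413.7 m.
Hardness H = 0.9075 GPa = 9.075e+08 Pa.
In SI base units: W = 255.7 N, H = 9.075e+08 Pa, K = 3.826e-07.
Volume removed: V = K·W·L/H = 3.826e-07 · 255.7 · 413.7 / 9.075e+08 = 4.460e-11 m³.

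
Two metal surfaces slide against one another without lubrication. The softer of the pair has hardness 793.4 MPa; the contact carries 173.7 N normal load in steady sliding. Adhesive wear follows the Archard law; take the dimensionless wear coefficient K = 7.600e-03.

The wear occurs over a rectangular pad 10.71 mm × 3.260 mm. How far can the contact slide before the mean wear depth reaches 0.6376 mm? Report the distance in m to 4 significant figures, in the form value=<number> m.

value=13.38 m

Each operation maintains exact precision, and intermediate values are printed rounded. Rounded just once: four significant figures.
Convert: Hardness H = 793.4 MPa = 7.934e+08 Pa.
Convert: Pad sides 10.71 mm × 3.260 mm = 0.01071 m × 0.003260 m. Contact area A = 0.01071 m × 0.003260 m = 3.491e-05 m².
Convert: Depth limit h_lim = 0.6376 mm = 6.376e-04 m.
Collected in SI base units: W = 173.7 N, H = 7.934e+08 Pa, K = 7.600e-03.
At the depth limit, V_lim = h_lim·A = 6.376e-04 · 3.491e-05 = 2.226e-08 m³.
Life L = V_lim·H/(K·W) = 2.226e-08 · 7.934e+08 / (7.600e-03 · 173.7) = 13.38 m.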